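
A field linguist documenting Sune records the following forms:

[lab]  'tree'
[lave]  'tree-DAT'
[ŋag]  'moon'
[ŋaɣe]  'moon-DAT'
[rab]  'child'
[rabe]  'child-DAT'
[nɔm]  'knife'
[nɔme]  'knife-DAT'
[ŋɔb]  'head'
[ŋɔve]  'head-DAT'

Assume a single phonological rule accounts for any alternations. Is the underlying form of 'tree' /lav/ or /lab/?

In [lab] and [lave] the final segment of 'tree' alternates: [b] ~ [v].
The stem 'child' ([rab], [rabe]) shows [b] unchanged in both environments, so [b] cannot be basic with [v] derived before the DAT suffix.
Therefore /v/ is basic and [b] is derived by word-final hardening (voiced fricatives become stops word-finally).

/lav/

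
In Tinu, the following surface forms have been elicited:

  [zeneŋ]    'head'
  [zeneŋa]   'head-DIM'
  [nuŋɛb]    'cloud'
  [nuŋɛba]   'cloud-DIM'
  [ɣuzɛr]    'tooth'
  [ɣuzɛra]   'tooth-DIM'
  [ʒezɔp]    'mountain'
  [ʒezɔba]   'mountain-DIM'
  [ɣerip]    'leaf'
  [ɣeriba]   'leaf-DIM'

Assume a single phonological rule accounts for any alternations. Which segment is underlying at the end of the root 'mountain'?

/p/

The stem for 'mountain' ends in [p] in [ʒezɔp] but [b] in [ʒezɔba].
If /b/ were underlying and a rule turned it into [p] in isolation, 'cloud' would also alternate; but it has [b] in both [nuŋɛb] and [nuŋɛba].
The alternation reflects intervocalic voicing: voiceless stops become voiced between vowels. /p/ is underlying.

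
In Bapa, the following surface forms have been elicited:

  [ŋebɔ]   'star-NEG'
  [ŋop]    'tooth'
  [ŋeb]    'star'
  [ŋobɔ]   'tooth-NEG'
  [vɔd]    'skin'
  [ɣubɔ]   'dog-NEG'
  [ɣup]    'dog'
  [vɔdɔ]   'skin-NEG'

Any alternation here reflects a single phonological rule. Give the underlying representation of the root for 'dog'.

'dog' shows [p] ~ [b] at the end of the stem ([ɣup] vs [ɣubɔ]).
But 'star' keeps [b] in both environments ([ŋeb], [ŋebɔ]), so there is no rule changing /b/ to [p] in isolation.
The alternation reflects intervocalic voicing: voiceless stops become voiced between vowels. /p/ is underlying.

/ɣup/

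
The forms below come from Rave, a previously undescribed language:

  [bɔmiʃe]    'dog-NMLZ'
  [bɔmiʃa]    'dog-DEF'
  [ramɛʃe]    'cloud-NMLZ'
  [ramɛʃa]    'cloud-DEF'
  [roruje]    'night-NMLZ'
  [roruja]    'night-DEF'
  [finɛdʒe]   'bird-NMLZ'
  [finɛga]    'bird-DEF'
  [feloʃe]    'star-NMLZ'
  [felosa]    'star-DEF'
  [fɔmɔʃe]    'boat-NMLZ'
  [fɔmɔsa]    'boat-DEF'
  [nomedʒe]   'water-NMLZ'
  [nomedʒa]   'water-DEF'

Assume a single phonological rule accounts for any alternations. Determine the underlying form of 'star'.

In [feloʃe] and [felosa] the final segment of 'star' alternates: [ʃ] ~ [s].
If /ʃ/ were underlying and a rule turned it into [s] before the DEF suffix, 'cloud' would also alternate; but it has [ʃ] in both [ramɛʃe] and [ramɛʃa].
So /s/ is underlying, and a rule of palatalization before a front vowel — /g/ and /s/ become palato-alveolar [dʒ] and [ʃ] before a front vowel — gives [ʃ].

/felos/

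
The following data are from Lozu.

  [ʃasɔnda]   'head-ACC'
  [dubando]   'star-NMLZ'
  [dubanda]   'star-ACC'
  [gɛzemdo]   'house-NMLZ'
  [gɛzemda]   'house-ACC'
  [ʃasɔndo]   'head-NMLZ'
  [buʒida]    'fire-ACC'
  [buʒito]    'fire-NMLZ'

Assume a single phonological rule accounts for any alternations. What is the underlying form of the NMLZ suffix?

The NMLZ suffix surfaces as [-do] and [-to], depending on the final segment of the stem.
The ACC suffix, which begins with [d], is invariant after every stem; so [d] is not altered by any rule here.
So the underlying form is /-to/, and voiceless stops become voiced after a nasal.

/-to/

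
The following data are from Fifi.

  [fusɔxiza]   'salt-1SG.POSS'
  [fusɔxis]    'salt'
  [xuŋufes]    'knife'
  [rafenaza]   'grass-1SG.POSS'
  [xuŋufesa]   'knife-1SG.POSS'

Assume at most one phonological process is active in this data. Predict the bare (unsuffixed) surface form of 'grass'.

[rafenas]

The root 'salt' surfaces as [fusɔxiza] and [fusɔxis], with a stem-final [z] ~ [s] alternation.
If /s/ were underlying and a rule turned it into [z] before the 1SG.POSS suffix, 'knife' would also alternate; but it has [s] in both [xuŋufesa] and [xuŋufes].
The alternation reflects word-final obstruent devoicing: voiced obstruents become voiceless word-finally. /z/ is underlying.
The one attested form of 'grass', [rafenaza], shows underlying /rafenaz/. Applying the same rule word-finally gives [rafenas].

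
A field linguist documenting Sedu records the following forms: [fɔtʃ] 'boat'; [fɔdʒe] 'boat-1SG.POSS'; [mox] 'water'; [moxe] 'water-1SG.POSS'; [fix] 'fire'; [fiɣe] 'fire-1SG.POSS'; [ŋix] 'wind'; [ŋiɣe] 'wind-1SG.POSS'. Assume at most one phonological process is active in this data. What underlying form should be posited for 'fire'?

/fiɣ/

In [fix] and [fiɣe] the final segment of 'fire' alternates: [x] ~ [ɣ].
Compare 'water', with invariant [x] in [mox] and [moxe]: an analysis with underlying /x/ and a rule producing [ɣ] before the 1SG.POSS suffix would wrongly predict alternation here too.
The underlying segment must be /ɣ/; voiced obstruents become voiceless word-finally, yielding [x] there.
Hence 'fire' is /fiɣ/ underlyingly.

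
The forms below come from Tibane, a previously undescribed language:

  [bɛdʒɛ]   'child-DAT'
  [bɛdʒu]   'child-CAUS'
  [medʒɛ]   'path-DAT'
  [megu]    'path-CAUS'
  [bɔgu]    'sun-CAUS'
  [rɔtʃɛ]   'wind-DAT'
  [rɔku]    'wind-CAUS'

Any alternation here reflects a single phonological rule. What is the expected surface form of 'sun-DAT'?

The root 'path' surfaces as [medʒɛ] and [megu], with a stem-final [dʒ] ~ [g] alternation.
But 'child' keeps [dʒ] in both environments ([bɛdʒɛ], [bɛdʒu]), so there is no rule changing /dʒ/ to [g] before the CAUS suffix.
So /g/ is underlying, and a rule of palatalization before a front vowel — /k/ and /g/ become palato-alveolar [tʃ] and [dʒ] before a front vowel — gives [dʒ].
From [bɔgu] the stem 'sun' is /bɔg/; before a front vowel this yields [bɔdʒɛ].

[bɔdʒɛ]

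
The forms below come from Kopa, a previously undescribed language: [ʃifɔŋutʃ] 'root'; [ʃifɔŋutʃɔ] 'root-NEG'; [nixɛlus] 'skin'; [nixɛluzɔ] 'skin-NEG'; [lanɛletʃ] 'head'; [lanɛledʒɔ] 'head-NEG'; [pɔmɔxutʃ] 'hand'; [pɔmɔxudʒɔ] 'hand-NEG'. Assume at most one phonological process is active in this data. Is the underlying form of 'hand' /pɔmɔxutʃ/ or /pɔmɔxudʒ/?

The stem for 'hand' ends in [tʃ] in [pɔmɔxutʃ] but [dʒ] in [pɔmɔxudʒɔ].
If /tʃ/ were underlying and a rule turned it into [dʒ] before the NEG suffix, 'root' would also alternate; but it has [tʃ] in both [ʃifɔŋutʃ] and [ʃifɔŋutʃɔ].
The alternation reflects word-final obstruent devoicing: voiced obstruents become voiceless word-finally. /dʒ/ is underlying.

/pɔmɔxudʒ/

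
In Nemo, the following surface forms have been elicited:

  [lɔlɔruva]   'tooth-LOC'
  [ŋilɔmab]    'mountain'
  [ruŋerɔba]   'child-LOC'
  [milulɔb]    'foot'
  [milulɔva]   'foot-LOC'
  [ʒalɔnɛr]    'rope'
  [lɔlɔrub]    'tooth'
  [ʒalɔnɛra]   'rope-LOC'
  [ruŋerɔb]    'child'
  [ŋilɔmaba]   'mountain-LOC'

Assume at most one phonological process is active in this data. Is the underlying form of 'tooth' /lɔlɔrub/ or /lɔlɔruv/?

The stem for 'tooth' ends in [v] in [lɔlɔruva] but [b] in [lɔlɔrub].
The stem 'mountain' ([ŋilɔmaba], [ŋilɔmab]) shows [b] unchanged in both environments, so [b] cannot be basic with [v] derived before the LOC suffix.
The alternation reflects word-final hardening: voiced fricatives become stops word-finally. /v/ is underlying.

/lɔlɔruv/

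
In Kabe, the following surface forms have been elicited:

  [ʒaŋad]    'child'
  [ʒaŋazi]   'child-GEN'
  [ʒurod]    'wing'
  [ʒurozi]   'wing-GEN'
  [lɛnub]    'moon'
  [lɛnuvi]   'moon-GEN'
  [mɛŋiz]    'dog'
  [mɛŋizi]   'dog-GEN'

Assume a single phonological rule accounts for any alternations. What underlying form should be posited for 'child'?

The stem for 'child' ends in [d] in [ʒaŋad] but [z] in [ʒaŋazi].
But 'dog' keeps [z] in both environments ([mɛŋiz], [mɛŋizi]), so there is no rule changing /z/ to [d] in isolation.
The underlying segment must be /d/; voiced stops become fricatives between vowels, yielding [z] there.
So 'child' = /ʒaŋad/.

/ʒaŋad/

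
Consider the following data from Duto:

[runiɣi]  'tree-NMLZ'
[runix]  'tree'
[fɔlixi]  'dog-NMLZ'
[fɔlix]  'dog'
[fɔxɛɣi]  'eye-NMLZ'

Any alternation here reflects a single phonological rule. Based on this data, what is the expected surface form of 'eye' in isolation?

The stem for 'tree' ends in [ɣ] in [runiɣi] but [x] in [runix].
But 'dog' keeps [x] in both environments ([fɔlixi], [fɔlix]), so there is no rule changing /x/ to [ɣ] before the NMLZ suffix.
Therefore /ɣ/ is basic and [x] is derived by word-final obstruent devoicing (voiced obstruents become voiceless word-finally).
The one attested form of 'eye', [fɔxɛɣi], shows underlying /fɔxɛɣ/. Applying the same rule word-finally gives [fɔxɛx].

[fɔxɛx]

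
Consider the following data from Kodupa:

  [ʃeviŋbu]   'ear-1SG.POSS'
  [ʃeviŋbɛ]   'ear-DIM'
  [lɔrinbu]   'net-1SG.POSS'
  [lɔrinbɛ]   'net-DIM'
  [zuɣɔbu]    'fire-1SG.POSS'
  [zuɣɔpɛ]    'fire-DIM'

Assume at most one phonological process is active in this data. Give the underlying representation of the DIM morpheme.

/-pɛ/

The DIM morpheme has two allomorphs, [-bɛ] and [-pɛ].
The 1SG.POSS suffix, which begins with [b], is invariant after every stem; so [b] is not altered by any rule here.
The DIM suffix is therefore /-pɛ/ underlyingly, with post-nasal voicing: voiceless stops become voiced after a nasal.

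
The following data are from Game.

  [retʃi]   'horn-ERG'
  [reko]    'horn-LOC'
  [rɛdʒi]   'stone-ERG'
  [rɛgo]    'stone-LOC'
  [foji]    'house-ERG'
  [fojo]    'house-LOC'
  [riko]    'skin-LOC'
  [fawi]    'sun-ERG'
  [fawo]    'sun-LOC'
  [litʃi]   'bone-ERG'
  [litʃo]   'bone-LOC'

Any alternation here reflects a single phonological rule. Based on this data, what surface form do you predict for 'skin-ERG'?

'horn' shows [tʃ] ~ [k] at the end of the stem ([retʃi] vs [reko]).
But 'bone' keeps [tʃ] in both environments ([litʃi], [litʃo]), so there is no rule changing /tʃ/ to [k] before the LOC suffix.
The alternation reflects palatalization before a front vowel: /k/ and /g/ become palato-alveolar [tʃ] and [dʒ] before a front vowel. /k/ is underlying.
The one attested form of 'skin', [riko], shows underlying /rik/. Applying the same rule before a front vowel gives [ritʃi].

[ritʃi]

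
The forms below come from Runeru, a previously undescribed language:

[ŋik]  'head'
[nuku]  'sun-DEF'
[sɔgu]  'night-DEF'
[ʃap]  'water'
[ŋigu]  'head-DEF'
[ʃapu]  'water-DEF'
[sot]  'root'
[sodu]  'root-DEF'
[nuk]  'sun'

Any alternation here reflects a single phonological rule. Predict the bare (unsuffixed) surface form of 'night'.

[sɔk]

The root 'head' surfaces as [ŋik] and [ŋigu], with a stem-final [k] ~ [g] alternation.
The stem 'sun' ([nuk], [nuku]) shows [k] unchanged in both environments, so [k] cannot be basic with [g] derived before the DEF suffix.
So /g/ is underlying, and a rule of word-final obstruent devoicing — voiced obstruents become voiceless word-finally — gives [k].
The one attested form of 'night', [sɔgu], shows underlying /sɔg/. Applying the same rule word-finally gives [sɔk].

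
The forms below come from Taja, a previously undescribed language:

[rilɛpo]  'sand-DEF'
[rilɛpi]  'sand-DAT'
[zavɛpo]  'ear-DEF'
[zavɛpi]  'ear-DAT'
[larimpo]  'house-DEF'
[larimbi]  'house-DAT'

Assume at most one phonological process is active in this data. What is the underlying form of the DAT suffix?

/-bi/

The DAT morpheme has two allomorphs, [-bi] and [-pi].
By contrast the DEF suffix keeps its initial [p] throughout — that segment must be underlying.
So the underlying form is /-bi/, and voiced stops become voiceless after a vowel.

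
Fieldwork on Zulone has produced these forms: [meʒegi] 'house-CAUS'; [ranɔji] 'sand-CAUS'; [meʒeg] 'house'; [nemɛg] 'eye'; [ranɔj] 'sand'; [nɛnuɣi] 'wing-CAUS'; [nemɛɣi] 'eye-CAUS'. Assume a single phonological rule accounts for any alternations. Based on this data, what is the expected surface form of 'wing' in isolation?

[nɛnug]

'eye' shows [ɣ] ~ [g] at the end of the stem ([nemɛɣi] vs [nemɛg]).
Compare 'house', with invariant [g] in [meʒegi] and [meʒeg]: an analysis with underlying /g/ and a rule producing [ɣ] before the CAUS suffix would wrongly predict alternation here too.
The alternation reflects word-final hardening: voiced fricatives become stops word-finally. /ɣ/ is underlying.
From [nɛnuɣi] the stem 'wing' is /nɛnuɣ/; word-finally this yields [nɛnug].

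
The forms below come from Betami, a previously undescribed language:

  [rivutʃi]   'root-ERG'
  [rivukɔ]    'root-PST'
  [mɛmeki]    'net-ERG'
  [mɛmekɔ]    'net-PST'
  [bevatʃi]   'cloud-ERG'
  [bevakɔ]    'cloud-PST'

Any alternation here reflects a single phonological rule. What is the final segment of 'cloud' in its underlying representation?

The root 'cloud' surfaces as [bevatʃi] and [bevakɔ], with a stem-final [tʃ] ~ [k] alternation.
But 'net' keeps [k] in both environments ([mɛmeki], [mɛmekɔ]), so there is no rule changing /k/ to [tʃ] before the ERG suffix.
The alternation reflects depalatalization: palato-alveolar /tʃ/ becomes [k] when no front vowel follows. /tʃ/ is underlying.

/tʃ/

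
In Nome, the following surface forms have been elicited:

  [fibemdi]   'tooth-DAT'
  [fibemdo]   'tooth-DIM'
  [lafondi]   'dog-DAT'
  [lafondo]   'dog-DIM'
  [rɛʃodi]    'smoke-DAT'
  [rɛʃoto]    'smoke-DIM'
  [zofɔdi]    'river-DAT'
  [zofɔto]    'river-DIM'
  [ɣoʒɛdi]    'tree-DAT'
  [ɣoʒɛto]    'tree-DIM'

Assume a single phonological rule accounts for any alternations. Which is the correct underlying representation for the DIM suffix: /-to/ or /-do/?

/-to/

The DIM morpheme has two allomorphs, [-do] and [-to].
The DAT suffix, which begins with [d], is invariant after every stem; so [d] is not altered by any rule here.
So the underlying form is /-to/, and voiceless stops become voiced after a nasal.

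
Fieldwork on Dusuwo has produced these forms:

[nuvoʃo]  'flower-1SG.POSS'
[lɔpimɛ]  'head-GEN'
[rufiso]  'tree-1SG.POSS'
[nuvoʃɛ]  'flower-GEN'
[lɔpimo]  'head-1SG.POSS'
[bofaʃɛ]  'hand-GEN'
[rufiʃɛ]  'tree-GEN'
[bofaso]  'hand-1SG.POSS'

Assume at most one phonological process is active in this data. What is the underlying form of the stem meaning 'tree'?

/rufis/

The root 'tree' surfaces as [rufiso] and [rufiʃɛ], with a stem-final [s] ~ [ʃ] alternation.
Compare 'flower', with invariant [ʃ] in [nuvoʃo] and [nuvoʃɛ]: an analysis with underlying /ʃ/ and a rule producing [s] before the 1SG.POSS suffix would wrongly predict alternation here too.
The alternation reflects palatalization before a front vowel: /s/ becomes palato-alveolar [ʃ] before a front vowel. /s/ is underlying.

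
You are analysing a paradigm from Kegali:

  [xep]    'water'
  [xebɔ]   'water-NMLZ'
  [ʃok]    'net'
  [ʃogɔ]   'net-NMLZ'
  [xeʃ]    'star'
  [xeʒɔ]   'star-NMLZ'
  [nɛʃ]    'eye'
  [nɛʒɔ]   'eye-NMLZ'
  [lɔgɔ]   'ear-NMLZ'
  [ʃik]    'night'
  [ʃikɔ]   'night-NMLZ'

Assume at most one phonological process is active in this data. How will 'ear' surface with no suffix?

The root 'net' surfaces as [ʃok] and [ʃogɔ], with a stem-final [k] ~ [g] alternation.
If /k/ were underlying and a rule turned it into [g] before the NMLZ suffix, 'night' would also alternate; but it has [k] in both [ʃik] and [ʃikɔ].
The underlying segment must be /g/; voiced obstruents become voiceless word-finally, yielding [k] there.
From [lɔgɔ] the stem 'ear' is /lɔg/; word-finally this yields [lɔk].

[lɔk]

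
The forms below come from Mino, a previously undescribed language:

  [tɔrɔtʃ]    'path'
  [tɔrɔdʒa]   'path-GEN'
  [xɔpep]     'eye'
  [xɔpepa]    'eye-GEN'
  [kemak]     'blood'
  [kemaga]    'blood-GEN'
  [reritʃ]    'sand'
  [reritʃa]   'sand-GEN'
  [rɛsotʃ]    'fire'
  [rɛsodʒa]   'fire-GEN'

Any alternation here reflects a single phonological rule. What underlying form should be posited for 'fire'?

/rɛsodʒ/

The stem for 'fire' ends in [tʃ] in [rɛsotʃ] but [dʒ] in [rɛsodʒa].
But 'sand' keeps [tʃ] in both environments ([reritʃ], [reritʃa]), so there is no rule changing /tʃ/ to [dʒ] before the GEN suffix.
Therefore /dʒ/ is basic and [tʃ] is derived by word-final obstruent devoicing (voiced obstruents become voiceless word-finally).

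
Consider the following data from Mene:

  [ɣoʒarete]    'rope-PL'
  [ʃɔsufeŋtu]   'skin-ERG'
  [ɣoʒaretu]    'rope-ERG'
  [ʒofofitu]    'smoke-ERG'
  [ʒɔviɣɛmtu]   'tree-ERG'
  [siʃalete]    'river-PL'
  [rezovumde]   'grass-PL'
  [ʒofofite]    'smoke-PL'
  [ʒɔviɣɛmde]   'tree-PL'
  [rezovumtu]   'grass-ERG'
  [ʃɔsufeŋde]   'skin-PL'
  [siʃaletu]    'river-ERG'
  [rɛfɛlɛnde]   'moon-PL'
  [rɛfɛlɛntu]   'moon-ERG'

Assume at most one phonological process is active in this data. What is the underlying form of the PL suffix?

The PL morpheme has two allomorphs, [-de] and [-te].
The ERG suffix, which begins with [t], is invariant after every stem; so [t] is not altered by any rule here.
So the underlying form is /-de/, and voiced stops become voiceless after a vowel.

/-de/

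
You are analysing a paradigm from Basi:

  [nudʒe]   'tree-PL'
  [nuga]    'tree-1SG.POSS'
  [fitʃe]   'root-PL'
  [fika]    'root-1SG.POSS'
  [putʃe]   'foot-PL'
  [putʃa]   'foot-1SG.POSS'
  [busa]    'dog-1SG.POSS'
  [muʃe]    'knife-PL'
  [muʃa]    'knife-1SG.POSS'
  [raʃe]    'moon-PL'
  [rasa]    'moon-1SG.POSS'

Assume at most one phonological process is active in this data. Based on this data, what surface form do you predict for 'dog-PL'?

'moon' shows [ʃ] ~ [s] at the end of the stem ([raʃe] vs [rasa]).
But 'knife' keeps [ʃ] in both environments ([muʃe], [muʃa]), so there is no rule changing /ʃ/ to [s] before the 1SG.POSS suffix.
Therefore /s/ is basic and [ʃ] is derived by palatalization before a front vowel (/k/, /g/ and /s/ become palato-alveolar [tʃ], [dʒ] and [ʃ] before a front vowel).
From [busa] the stem 'dog' is /bus/; before a front vowel this yields [buʃe].

[buʃe]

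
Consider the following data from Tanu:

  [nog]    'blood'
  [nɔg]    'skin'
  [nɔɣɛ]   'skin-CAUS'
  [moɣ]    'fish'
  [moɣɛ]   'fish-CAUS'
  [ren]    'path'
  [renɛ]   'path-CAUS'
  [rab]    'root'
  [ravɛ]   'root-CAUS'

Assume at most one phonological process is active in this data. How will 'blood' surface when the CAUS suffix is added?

[noɣɛ]

'skin' shows [g] ~ [ɣ] at the end of the stem ([nɔg] vs [nɔɣɛ]).
But 'fish' keeps [ɣ] in both environments ([moɣ], [moɣɛ]), so there is no rule changing /ɣ/ to [g] in isolation.
The underlying segment must be /g/; voiced stops become fricatives between vowels, yielding [ɣ] there.
From [nog] the stem 'blood' is /nog/; between vowels this yields [noɣɛ].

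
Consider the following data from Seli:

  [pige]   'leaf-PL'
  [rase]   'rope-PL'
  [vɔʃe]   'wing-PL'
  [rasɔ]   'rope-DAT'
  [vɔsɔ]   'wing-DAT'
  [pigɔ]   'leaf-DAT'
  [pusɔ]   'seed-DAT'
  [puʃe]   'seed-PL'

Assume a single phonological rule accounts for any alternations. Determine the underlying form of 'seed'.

The root 'seed' surfaces as [pusɔ] and [puʃe], with a stem-final [s] ~ [ʃ] alternation.
The stem 'rope' ([rasɔ], [rase]) shows [s] unchanged in both environments, so [s] cannot be basic with [ʃ] derived before the PL suffix.
So /ʃ/ is underlying, and a rule of depalatalization — palato-alveolar /ʃ/ becomes [s] when no front vowel follows — gives [s].
The underlying form of 'seed' is therefore /puʃ/.

/puʃ/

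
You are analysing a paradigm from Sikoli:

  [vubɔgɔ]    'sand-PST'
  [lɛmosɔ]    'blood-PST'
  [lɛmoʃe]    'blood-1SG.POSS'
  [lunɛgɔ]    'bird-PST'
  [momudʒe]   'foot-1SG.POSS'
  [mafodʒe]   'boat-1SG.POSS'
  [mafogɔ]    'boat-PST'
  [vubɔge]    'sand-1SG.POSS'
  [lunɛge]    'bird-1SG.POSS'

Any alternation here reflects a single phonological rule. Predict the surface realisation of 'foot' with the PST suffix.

[momugɔ]

In [mafodʒe] and [mafogɔ] the final segment of 'boat' alternates: [dʒ] ~ [g].
The stem 'bird' ([lunɛge], [lunɛgɔ]) shows [g] unchanged in both environments, so [g] cannot be basic with [dʒ] derived before the 1SG.POSS suffix.
The alternation reflects depalatalization: palato-alveolar /dʒ/ and /ʃ/ become [g] and [s] when no front vowel follows. /dʒ/ is underlying.
The one attested form of 'foot', [momudʒe], shows underlying /momudʒ/. Applying the same rule when no front vowel follows gives [momugɔ].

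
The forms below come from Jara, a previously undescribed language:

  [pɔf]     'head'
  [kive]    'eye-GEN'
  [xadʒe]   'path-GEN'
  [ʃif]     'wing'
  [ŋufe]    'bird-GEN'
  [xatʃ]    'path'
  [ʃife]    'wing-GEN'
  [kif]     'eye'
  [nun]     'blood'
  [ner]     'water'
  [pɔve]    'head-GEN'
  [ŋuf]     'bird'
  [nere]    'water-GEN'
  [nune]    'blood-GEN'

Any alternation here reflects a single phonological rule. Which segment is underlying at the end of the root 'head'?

The root 'head' surfaces as [pɔf] and [pɔve], with a stem-final [f] ~ [v] alternation.
If /f/ were underlying and a rule turned it into [v] before the GEN suffix, 'wing' would also alternate; but it has [f] in both [ʃif] and [ʃife].
Therefore /v/ is basic and [f] is derived by word-final obstruent devoicing (voiced obstruents become voiceless word-finally).

/v/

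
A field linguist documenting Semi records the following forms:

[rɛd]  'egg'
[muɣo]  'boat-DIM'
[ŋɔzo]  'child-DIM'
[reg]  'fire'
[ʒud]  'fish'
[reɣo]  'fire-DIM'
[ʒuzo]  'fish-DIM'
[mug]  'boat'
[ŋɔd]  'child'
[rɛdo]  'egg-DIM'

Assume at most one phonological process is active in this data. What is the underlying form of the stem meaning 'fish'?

/ʒuz/

The root 'fish' surfaces as [ʒuzo] and [ʒud], with a stem-final [z] ~ [d] alternation.
The stem 'egg' ([rɛdo], [rɛd]) shows [d] unchanged in both environments, so [d] cannot be basic with [z] derived before the DIM suffix.
The underlying segment must be /z/; voiced fricatives become stops word-finally, yielding [d] there.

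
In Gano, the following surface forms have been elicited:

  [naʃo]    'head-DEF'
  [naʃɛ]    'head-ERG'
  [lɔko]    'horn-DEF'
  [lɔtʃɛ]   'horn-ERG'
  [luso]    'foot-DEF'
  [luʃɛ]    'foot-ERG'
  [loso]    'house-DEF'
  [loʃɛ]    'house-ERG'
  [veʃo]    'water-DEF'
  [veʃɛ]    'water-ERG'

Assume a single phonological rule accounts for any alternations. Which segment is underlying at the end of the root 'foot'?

/s/

The stem for 'foot' ends in [s] in [luso] but [ʃ] in [luʃɛ].
Compare 'water', with invariant [ʃ] in [veʃo] and [veʃɛ]: an analysis with underlying /ʃ/ and a rule producing [s] before the DEF suffix would wrongly predict alternation here too.
Therefore /s/ is basic and [ʃ] is derived by palatalization before a front vowel (/k/ and /s/ become palato-alveolar [tʃ] and [ʃ] before a front vowel).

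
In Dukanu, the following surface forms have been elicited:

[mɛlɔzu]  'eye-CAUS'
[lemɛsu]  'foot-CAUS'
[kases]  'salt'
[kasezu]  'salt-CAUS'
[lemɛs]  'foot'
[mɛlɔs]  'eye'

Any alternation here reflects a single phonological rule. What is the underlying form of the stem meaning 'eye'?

/mɛlɔz/

'eye' shows [s] ~ [z] at the end of the stem ([mɛlɔs] vs [mɛlɔzu]).
The stem 'foot' ([lemɛs], [lemɛsu]) shows [s] unchanged in both environments, so [s] cannot be basic with [z] derived before the CAUS suffix.
The alternation reflects word-final obstruent devoicing: voiced obstruents become voiceless word-finally. /z/ is underlying.
The underlying form of 'eye' is therefore /mɛlɔz/.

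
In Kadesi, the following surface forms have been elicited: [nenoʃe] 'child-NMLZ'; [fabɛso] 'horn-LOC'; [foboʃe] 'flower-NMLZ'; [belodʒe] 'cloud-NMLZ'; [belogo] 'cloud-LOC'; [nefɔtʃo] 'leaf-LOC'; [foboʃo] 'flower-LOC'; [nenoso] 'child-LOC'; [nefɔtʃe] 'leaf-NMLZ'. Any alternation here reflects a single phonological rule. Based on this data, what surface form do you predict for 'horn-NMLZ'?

In [nenoʃe] and [nenoso] the final segment of 'child' alternates: [ʃ] ~ [s].
Compare 'flower', with invariant [ʃ] in [foboʃe] and [foboʃo]: an analysis with underlying /ʃ/ and a rule producing [s] before the LOC suffix would wrongly predict alternation here too.
The underlying segment must be /s/; /g/ and /s/ become palato-alveolar [dʒ] and [ʃ] before a front vowel, yielding [ʃ] there.
From [fabɛso] the stem 'horn' is /fabɛs/; before a front vowel this yields [fabɛʃe].

[fabɛʃe]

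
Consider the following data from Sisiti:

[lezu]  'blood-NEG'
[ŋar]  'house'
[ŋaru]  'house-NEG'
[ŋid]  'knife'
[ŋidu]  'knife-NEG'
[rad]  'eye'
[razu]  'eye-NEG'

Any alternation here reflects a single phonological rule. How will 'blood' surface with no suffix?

[led]

The stem for 'eye' ends in [d] in [rad] but [z] in [razu].
Compare 'knife', with invariant [d] in [ŋid] and [ŋidu]: an analysis with underlying /d/ and a rule producing [z] before the NEG suffix would wrongly predict alternation here too.
So /z/ is underlying, and a rule of word-final hardening — voiced fricatives become stops word-finally — gives [d].
From [lezu] the stem 'blood' is /lez/; word-finally this yields [led].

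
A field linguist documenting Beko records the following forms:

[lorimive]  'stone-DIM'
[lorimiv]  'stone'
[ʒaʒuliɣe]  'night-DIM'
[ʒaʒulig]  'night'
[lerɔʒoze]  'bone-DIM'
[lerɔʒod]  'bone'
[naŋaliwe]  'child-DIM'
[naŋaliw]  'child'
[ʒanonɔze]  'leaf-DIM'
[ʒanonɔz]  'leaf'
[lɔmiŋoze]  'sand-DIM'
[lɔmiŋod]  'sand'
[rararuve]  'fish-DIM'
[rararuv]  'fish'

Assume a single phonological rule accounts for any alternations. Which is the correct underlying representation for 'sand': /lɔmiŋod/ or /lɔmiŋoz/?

The root 'sand' surfaces as [lɔmiŋoze] and [lɔmiŋod], with a stem-final [z] ~ [d] alternation.
Compare 'leaf', with invariant [z] in [ʒanonɔze] and [ʒanonɔz]: an analysis with underlying /z/ and a rule producing [d] in isolation would wrongly predict alternation here too.
The underlying segment must be /d/; voiced stops become fricatives between vowels, yielding [z] there.

/lɔmiŋod/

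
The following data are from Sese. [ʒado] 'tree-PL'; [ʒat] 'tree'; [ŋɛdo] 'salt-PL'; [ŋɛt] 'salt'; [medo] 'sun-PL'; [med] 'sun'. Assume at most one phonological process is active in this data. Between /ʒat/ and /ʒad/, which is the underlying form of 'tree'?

In [ʒado] and [ʒat] the final segment of 'tree' alternates: [d] ~ [t].
If /d/ were underlying and a rule turned it into [t] in isolation, 'sun' would also alternate; but it has [d] in both [medo] and [med].
The alternation reflects intervocalic voicing: voiceless stops become voiced between vowels. /t/ is underlying.

/ʒat/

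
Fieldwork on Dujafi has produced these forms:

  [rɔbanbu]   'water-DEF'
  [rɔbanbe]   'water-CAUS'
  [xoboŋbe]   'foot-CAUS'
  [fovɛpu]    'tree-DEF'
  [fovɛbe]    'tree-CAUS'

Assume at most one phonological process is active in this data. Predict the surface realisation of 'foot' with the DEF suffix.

[xoboŋbu]

The DEF suffix surfaces as [-bu] and [-pu], depending on the final segment of the stem.
The CAUS suffix, which begins with [b], is invariant after every stem; so [b] is not altered by any rule here.
So the underlying form is /-pu/, and voiceless stops become voiced after a nasal.
After 'foot', which ends in a nasal, the suffix surfaces as [-bu], giving [xoboŋbu].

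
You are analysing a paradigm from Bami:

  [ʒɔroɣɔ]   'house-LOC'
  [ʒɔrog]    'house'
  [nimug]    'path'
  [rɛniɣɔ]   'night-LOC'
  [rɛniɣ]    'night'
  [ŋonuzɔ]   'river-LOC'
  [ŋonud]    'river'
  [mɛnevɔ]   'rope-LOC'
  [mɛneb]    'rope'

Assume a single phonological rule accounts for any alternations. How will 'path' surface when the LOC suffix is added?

[nimuɣɔ]

'house' shows [ɣ] ~ [g] at the end of the stem ([ʒɔroɣɔ] vs [ʒɔrog]).
Compare 'night', with invariant [ɣ] in [rɛniɣɔ] and [rɛniɣ]: an analysis with underlying /ɣ/ and a rule producing [g] in isolation would wrongly predict alternation here too.
The underlying segment must be /g/; voiced stops become fricatives between vowels, yielding [ɣ] there.
The one attested form of 'path', [nimug], shows underlying /nimug/. Applying the same rule between vowels gives [nimuɣɔ].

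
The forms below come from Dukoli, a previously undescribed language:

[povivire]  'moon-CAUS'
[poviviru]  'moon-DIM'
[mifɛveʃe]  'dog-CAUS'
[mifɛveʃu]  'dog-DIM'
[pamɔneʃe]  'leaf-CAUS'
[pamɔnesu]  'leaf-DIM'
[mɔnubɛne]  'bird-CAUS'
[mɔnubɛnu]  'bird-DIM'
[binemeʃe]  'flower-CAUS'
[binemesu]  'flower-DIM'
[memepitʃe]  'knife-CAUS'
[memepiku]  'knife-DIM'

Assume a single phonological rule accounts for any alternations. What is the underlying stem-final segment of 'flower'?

/s/

The stem for 'flower' ends in [ʃ] in [binemeʃe] but [s] in [binemesu].
The stem 'dog' ([mifɛveʃe], [mifɛveʃu]) shows [ʃ] unchanged in both environments, so [ʃ] cannot be basic with [s] derived before the DIM suffix.
Therefore /s/ is basic and [ʃ] is derived by palatalization before a front vowel (/k/ and /s/ become palato-alveolar [tʃ] and [ʃ] before a front vowel).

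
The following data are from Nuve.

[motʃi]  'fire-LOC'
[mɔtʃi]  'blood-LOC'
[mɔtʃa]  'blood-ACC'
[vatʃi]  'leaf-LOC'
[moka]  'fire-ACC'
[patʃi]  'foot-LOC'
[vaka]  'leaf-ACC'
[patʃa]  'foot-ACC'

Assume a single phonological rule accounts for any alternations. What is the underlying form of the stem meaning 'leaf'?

In [vatʃi] and [vaka] the final segment of 'leaf' alternates: [tʃ] ~ [k].
But 'blood' keeps [tʃ] in both environments ([mɔtʃi], [mɔtʃa]), so there is no rule changing /tʃ/ to [k] before the ACC suffix.
Therefore /k/ is basic and [tʃ] is derived by palatalization before a front vowel (/k/ becomes palato-alveolar [tʃ] before a front vowel).

/vak/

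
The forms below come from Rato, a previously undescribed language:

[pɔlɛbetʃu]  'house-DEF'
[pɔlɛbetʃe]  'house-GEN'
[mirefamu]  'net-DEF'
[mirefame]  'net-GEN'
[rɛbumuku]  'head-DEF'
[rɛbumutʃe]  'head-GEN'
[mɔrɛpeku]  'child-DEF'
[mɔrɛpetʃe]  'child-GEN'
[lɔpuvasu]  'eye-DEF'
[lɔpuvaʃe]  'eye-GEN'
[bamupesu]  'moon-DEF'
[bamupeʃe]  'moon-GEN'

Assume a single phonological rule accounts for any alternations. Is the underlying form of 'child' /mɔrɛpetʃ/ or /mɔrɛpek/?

The root 'child' surfaces as [mɔrɛpeku] and [mɔrɛpetʃe], with a stem-final [k] ~ [tʃ] alternation.
The stem 'house' ([pɔlɛbetʃu], [pɔlɛbetʃe]) shows [tʃ] unchanged in both environments, so [tʃ] cannot be basic with [k] derived before the DEF suffix.
The alternation reflects palatalization before a front vowel: /k/ and /s/ become palato-alveolar [tʃ] and [ʃ] before a front vowel. /k/ is underlying.

/mɔrɛpek/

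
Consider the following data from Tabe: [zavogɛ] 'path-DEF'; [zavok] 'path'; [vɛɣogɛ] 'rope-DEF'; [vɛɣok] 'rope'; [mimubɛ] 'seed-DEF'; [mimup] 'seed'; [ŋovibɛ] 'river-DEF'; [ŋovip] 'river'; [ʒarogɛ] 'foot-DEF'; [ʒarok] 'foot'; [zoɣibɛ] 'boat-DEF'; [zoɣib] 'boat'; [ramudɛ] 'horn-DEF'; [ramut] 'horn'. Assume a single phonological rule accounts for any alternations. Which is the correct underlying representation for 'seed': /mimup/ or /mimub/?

/mimup/

The root 'seed' surfaces as [mimubɛ] and [mimup], with a stem-final [b] ~ [p] alternation.
Compare 'boat', with invariant [b] in [zoɣibɛ] and [zoɣib]: an analysis with underlying /b/ and a rule producing [p] in isolation would wrongly predict alternation here too.
The alternation reflects intervocalic voicing: voiceless stops become voiced between vowels. /p/ is underlying.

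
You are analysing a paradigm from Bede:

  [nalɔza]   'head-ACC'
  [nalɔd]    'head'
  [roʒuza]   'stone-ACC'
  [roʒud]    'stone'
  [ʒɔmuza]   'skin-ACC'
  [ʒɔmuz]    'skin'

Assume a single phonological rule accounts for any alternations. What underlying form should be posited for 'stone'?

The root 'stone' surfaces as [roʒuza] and [roʒud], with a stem-final [z] ~ [d] alternation.
Compare 'skin', with invariant [z] in [ʒɔmuza] and [ʒɔmuz]: an analysis with underlying /z/ and a rule producing [d] in isolation would wrongly predict alternation here too.
The alternation reflects intervocalic spirantization: voiced stops become fricatives between vowels. /d/ is underlying.

/roʒud/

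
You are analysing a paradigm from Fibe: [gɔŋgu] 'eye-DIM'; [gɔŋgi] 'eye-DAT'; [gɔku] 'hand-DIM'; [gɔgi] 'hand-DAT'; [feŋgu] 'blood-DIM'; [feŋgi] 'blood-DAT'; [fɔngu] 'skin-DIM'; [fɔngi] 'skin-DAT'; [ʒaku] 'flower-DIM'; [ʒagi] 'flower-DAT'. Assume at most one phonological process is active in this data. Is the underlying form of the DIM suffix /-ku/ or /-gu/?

/-ku/

The DIM morpheme has two allomorphs, [-gu] and [-ku].
The DAT suffix, which begins with [g], is invariant after every stem; so [g] is not altered by any rule here.
So the underlying form is /-ku/, and voiceless stops become voiced after a nasal.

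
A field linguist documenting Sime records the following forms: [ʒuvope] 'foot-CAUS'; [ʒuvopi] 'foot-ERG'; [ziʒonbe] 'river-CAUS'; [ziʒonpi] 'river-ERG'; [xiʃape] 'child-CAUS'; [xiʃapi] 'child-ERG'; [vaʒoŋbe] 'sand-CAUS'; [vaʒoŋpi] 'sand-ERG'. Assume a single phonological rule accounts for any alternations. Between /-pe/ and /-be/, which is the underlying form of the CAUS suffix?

The CAUS morpheme has two allomorphs, [-be] and [-pe].
The ERG suffix, which begins with [p], is invariant after every stem; so [p] is not altered by any rule here.
So the underlying form is /-be/, and voiced stops become voiceless after a vowel.

/-be/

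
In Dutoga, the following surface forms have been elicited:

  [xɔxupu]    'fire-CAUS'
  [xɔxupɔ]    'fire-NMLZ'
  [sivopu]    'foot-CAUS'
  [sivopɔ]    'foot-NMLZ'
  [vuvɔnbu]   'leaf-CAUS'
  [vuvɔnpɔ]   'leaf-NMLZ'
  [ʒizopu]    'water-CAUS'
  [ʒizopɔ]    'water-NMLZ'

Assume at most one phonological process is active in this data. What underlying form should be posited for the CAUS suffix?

The CAUS suffix surfaces as [-bu] and [-pu], depending on the final segment of the stem.
By contrast the NMLZ suffix keeps its initial [p] throughout — that segment must be underlying.
The CAUS suffix is therefore /-bu/ underlyingly, with post-vocalic devoicing: voiced stops become voiceless after a vowel.

/-bu/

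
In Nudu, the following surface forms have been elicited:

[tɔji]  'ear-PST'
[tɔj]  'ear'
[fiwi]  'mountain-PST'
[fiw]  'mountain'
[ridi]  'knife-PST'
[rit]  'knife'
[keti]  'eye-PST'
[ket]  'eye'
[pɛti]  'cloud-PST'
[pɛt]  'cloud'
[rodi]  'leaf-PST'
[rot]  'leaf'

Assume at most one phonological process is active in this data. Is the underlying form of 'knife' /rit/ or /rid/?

/rid/

The root 'knife' surfaces as [ridi] and [rit], with a stem-final [d] ~ [t] alternation.
Compare 'cloud', with invariant [t] in [pɛti] and [pɛt]: an analysis with underlying /t/ and a rule producing [d] before the PST suffix would wrongly predict alternation here too.
Therefore /d/ is basic and [t] is derived by word-final obstruent devoicing (voiced obstruents become voiceless word-finally).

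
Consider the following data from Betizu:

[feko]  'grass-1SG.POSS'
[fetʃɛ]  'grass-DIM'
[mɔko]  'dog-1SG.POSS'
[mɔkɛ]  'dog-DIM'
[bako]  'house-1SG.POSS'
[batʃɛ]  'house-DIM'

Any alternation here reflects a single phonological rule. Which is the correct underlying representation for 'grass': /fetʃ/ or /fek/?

/fetʃ/

The stem for 'grass' ends in [k] in [feko] but [tʃ] in [fetʃɛ].
The stem 'dog' ([mɔko], [mɔkɛ]) shows [k] unchanged in both environments, so [k] cannot be basic with [tʃ] derived before the DIM suffix.
Therefore /tʃ/ is basic and [k] is derived by depalatalization (palato-alveolar /tʃ/ becomes [k] when no front vowel follows).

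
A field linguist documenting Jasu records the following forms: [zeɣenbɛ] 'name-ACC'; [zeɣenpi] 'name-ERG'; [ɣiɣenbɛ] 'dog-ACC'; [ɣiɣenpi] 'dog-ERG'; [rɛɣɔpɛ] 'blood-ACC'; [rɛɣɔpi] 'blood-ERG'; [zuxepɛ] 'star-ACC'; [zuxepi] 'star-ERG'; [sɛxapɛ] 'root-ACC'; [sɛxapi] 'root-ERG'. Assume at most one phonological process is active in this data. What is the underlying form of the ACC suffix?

/-bɛ/

The ACC morpheme has two allomorphs, [-bɛ] and [-pɛ].
The ERG suffix, which begins with [p], is invariant after every stem; so [p] is not altered by any rule here.
The ACC suffix is therefore /-bɛ/ underlyingly, with post-vocalic devoicing: voiced stops become voiceless after a vowel.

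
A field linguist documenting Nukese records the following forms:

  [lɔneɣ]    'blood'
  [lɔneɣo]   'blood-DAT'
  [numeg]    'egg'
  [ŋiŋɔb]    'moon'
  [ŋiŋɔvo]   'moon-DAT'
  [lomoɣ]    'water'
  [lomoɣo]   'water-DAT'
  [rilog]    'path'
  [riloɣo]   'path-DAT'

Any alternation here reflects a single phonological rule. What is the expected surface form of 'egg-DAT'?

[numeɣo]

'path' shows [g] ~ [ɣ] at the end of the stem ([rilog] vs [riloɣo]).
The stem 'water' ([lomoɣ], [lomoɣo]) shows [ɣ] unchanged in both environments, so [ɣ] cannot be basic with [g] derived in isolation.
So /g/ is underlying, and a rule of intervocalic spirantization — voiced stops become fricatives between vowels — gives [ɣ].
The one attested form of 'egg', [numeg], shows underlying /numeg/. Applying the same rule between vowels gives [numeɣo].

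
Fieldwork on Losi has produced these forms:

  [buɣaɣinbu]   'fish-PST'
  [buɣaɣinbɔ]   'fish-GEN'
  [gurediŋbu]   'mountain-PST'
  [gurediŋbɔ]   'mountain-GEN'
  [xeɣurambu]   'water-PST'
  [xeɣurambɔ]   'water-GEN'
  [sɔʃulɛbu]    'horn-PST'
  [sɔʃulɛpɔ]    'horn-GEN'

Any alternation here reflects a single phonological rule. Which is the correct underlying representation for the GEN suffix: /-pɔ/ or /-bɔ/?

/-pɔ/

The GEN suffix surfaces as [-bɔ] and [-pɔ], depending on the final segment of the stem.
The PST suffix, which begins with [b], is invariant after every stem; so [b] is not altered by any rule here.
The GEN suffix is therefore /-pɔ/ underlyingly, with post-nasal voicing: voiceless stops become voiced after a nasal.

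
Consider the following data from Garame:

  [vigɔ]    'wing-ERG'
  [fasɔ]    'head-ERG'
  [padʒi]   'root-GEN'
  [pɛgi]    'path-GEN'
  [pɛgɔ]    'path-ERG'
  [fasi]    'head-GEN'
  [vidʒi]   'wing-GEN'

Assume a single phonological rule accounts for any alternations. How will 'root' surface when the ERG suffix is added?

[pagɔ]

In [vidʒi] and [vigɔ] the final segment of 'wing' alternates: [dʒ] ~ [g].
The stem 'path' ([pɛgi], [pɛgɔ]) shows [g] unchanged in both environments, so [g] cannot be basic with [dʒ] derived before the GEN suffix.
The underlying segment must be /dʒ/; palato-alveolar /dʒ/ becomes [g] when no front vowel follows, yielding [g] there.
The one attested form of 'root', [padʒi], shows underlying /padʒ/. Applying the same rule when no front vowel follows gives [pagɔ].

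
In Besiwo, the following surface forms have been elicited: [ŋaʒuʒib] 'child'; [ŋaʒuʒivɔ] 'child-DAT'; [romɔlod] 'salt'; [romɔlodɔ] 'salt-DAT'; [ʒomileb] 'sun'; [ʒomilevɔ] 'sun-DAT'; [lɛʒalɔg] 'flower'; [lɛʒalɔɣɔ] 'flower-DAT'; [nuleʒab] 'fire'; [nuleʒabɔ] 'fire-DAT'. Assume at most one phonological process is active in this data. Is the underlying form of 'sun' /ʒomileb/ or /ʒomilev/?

/ʒomilev/

'sun' shows [b] ~ [v] at the end of the stem ([ʒomileb] vs [ʒomilevɔ]).
The stem 'fire' ([nuleʒab], [nuleʒabɔ]) shows [b] unchanged in both environments, so [b] cannot be basic with [v] derived before the DAT suffix.
The underlying segment must be /v/; voiced fricatives become stops word-finally, yielding [b] there.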